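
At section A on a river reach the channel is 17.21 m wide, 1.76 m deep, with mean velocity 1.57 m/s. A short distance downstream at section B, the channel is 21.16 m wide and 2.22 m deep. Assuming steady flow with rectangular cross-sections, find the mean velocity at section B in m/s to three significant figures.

Q = A₁V₁ = (17.21×1.76) × 1.57 = 47.55 m³/s
A₂ = 21.16 × 2.22 = 46.98 m²
V₂ = Q/A₂ = 47.55/46.98 = 1.012 m/s

1.01 m/s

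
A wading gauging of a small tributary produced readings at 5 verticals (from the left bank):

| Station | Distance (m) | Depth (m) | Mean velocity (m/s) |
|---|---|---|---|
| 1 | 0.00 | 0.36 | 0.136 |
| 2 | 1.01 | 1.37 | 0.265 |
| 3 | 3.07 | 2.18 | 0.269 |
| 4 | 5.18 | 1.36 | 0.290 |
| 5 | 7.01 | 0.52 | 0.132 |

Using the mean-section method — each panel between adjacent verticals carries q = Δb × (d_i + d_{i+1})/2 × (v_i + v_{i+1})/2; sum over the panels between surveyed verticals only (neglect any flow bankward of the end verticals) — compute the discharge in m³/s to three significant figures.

2.56 m³/s

Panel 1-2: Δb = 1.01 m, d̄ = (0.36+1.37)/2 = 0.865, v̄ = (0.136+0.265)/2 = 0.2005 → q = 1.01×0.865×0.2005 = 0.1752 m³/s
Panel 2-3: Δb = 2.06 m, d̄ = (1.37+2.18)/2 = 1.775, v̄ = (0.265+0.269)/2 = 0.267 → q = 2.06×1.775×0.267 = 0.9763 m³/s
Panel 3-4: Δb = 2.11 m, d̄ = (2.18+1.36)/2 = 1.77, v̄ = (0.269+0.290)/2 = 0.2795 → q = 2.11×1.77×0.2795 = 1.044 m³/s
Panel 4-5: Δb = 1.83 m, d̄ = (1.36+0.52)/2 = 0.94, v̄ = (0.290+0.132)/2 = 0.211 → q = 1.83×0.94×0.211 = 0.3630 m³/s
Q = Σ q = 2.558 m³/s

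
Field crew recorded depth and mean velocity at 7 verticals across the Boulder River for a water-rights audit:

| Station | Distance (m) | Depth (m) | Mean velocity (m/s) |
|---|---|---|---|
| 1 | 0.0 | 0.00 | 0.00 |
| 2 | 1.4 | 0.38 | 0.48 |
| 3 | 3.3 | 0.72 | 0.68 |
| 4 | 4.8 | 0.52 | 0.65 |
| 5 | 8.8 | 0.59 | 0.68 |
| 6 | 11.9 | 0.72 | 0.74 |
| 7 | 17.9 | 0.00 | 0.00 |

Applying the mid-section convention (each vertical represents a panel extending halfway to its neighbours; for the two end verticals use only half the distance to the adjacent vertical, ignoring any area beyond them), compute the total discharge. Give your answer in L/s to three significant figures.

5910 L/s

w_2 = (3.3 − 0.0)/2 = 1.65 m; q_2 = 0.48 × 0.38 × 1.65 = 0.3010 m³/s
w_3 = (4.8 − 1.4)/2 = 1.7 m; q_3 = 0.68 × 0.72 × 1.7 = 0.8323 m³/s
w_4 = (8.8 − 3.3)/2 = 2.75 m; q_4 = 0.65 × 0.52 × 2.75 = 0.9295 m³/s
w_5 = (11.9 − 4.8)/2 = 3.55 m; q_5 = 0.68 × 0.59 × 3.55 = 1.424 m³/s
w_6 = (17.9 − 8.8)/2 = 4.55 m; q_6 = 0.74 × 0.72 × 4.55 = 2.424 m³/s
Stations 1, 7 contribute zero (depth or velocity is 0).
Q = Σ qᵢ = 5.911 m³/s
= 5.911 × 1000 = 5911 L/s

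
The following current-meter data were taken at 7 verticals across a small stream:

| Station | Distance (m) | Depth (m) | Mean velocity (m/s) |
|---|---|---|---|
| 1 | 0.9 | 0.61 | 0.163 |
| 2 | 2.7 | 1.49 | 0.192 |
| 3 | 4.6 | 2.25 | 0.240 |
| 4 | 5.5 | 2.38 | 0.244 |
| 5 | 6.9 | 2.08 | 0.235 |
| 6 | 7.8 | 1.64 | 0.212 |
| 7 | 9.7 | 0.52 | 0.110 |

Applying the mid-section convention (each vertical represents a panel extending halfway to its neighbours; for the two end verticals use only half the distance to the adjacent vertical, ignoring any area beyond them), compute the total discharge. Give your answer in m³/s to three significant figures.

w_1 = (2.7 − 0.9)/2 = 0.9 m; q_1 = 0.163 × 0.61 × 0.9 = 0.08949 m³/s
w_2 = (4.6 − 0.9)/2 = 1.85 m; q_2 = 0.192 × 1.49 × 1.85 = 0.5292 m³/s
w_3 = (5.5 − 2.7)/2 = 1.4 m; q_3 = 0.240 × 2.25 × 1.4 = 0.7560 m³/s
w_4 = (6.9 − 4.6)/2 = 1.15 m; q_4 = 0.244 × 2.38 × 1.15 = 0.6678 m³/s
w_5 = (7.8 − 5.5)/2 = 1.15 m; q_5 = 0.235 × 2.08 × 1.15 = 0.5621 m³/s
w_6 = (9.7 − 6.9)/2 = 1.4 m; q_6 = 0.212 × 1.64 × 1.4 = 0.4868 m³/s
w_7 = (9.7 − 7.8)/2 = 0.95 m; q_7 = 0.110 × 0.52 × 0.95 = 0.05434 m³/s
Q = Σ qᵢ = 3.146 m³/s

3.15 m³/s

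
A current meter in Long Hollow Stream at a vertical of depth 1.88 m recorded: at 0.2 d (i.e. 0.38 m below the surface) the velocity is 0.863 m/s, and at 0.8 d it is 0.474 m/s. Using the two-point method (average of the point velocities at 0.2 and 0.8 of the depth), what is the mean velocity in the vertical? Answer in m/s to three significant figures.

v̄ = (0.863 + 0.474) / 2 = 0.6685 m/s

0.669 m/s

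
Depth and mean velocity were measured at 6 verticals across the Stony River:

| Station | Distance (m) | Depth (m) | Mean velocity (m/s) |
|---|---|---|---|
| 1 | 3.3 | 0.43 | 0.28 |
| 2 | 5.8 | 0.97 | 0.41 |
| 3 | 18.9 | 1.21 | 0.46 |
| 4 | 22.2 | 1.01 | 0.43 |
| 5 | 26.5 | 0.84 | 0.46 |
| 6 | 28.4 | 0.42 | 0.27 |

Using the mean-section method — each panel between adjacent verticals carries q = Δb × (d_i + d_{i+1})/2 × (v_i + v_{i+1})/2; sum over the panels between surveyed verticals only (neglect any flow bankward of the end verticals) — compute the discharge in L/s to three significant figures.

10700 L/s

Panel 1-2: Δb = 2.5 m, d̄ = (0.43+0.97)/2 = 0.7, v̄ = (0.28+0.41)/2 = 0.345 → q = 2.5×0.7×0.345 = 0.6038 m³/s
Panel 2-3: Δb = 13.1 m, d̄ = (0.97+1.21)/2 = 1.09, v̄ = (0.41+0.46)/2 = 0.435 → q = 13.1×1.09×0.435 = 6.211 m³/s
Panel 3-4: Δb = 3.3 m, d̄ = (1.21+1.01)/2 = 1.11, v̄ = (0.46+0.43)/2 = 0.445 → q = 3.3×1.11×0.445 = 1.630 m³/s
Panel 4-5: Δb = 4.3 m, d̄ = (1.01+0.84)/2 = 0.925, v̄ = (0.43+0.46)/2 = 0.445 → q = 4.3×0.925×0.445 = 1.770 m³/s
Panel 5-6: Δb = 1.9 m, d̄ = (0.84+0.42)/2 = 0.63, v̄ = (0.46+0.27)/2 = 0.365 → q = 1.9×0.63×0.365 = 0.4369 m³/s
Q = Σ q = 10.65 m³/s
= 10.65 × 1000 = 10650 L/s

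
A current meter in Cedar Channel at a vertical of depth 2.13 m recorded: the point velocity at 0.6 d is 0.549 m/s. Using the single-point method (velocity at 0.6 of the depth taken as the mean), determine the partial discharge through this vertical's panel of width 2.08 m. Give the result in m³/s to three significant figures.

2.43 m³/s

v̄ = v₀.₆ = 0.549 m/s
q = v̄ × d × w = 0.5490 × 2.13 × 2.08 = 2.432 m³/s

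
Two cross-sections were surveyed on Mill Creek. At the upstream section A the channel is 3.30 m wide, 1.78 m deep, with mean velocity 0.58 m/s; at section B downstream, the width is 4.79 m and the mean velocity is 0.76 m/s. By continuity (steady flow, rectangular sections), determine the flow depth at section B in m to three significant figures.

0.936 m

Q = A₁V₁ = (3.30×1.78) × 0.58 = 3.407 m³/s
d₂ = Q/(b₂ V₂) = 3.407/(4.79×0.76) = 0.9359 m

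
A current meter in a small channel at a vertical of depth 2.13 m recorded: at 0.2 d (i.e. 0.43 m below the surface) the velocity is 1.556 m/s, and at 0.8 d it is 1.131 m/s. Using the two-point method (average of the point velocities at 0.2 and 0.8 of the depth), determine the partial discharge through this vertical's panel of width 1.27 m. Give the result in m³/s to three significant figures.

3.63 m³/s

v̄ = (1.556 + 1.131) / 2 = 1.344 m/s
q = v̄ × d × w = 1.344 × 2.13 × 1.27 = 3.634 m³/s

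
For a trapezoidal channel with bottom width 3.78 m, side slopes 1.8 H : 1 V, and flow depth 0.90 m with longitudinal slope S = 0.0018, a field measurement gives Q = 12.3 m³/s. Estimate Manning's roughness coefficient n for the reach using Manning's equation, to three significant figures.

A = (b + z·y)·y = (3.78 + 1.8×0.90)×0.90 = 4.860 m²
P = b + 2y√(1+z²) = 3.78 + 2×0.90×√(1+1.8²) = 7.486 m
R = A/P = 4.860/7.486 = 0.6492 m
n = (1/Q)·A·R^(2/3)·S^(1/2) = (1/12.3) × 4.860 × 0.7497 × 0.04243 = 0.01257

0.0126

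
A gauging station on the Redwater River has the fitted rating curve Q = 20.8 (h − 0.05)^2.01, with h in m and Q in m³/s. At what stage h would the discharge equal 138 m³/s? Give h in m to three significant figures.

h − h₀ = (Q/C)^(1/b) = (138/20.8)^(1/2.01) = 2.564 m
h = 0.05 + 2.564 = 2.614 m

2.61 m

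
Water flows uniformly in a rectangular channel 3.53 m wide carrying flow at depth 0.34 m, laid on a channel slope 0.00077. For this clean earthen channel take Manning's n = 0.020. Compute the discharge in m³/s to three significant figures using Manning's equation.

0.721 m³/s

A = b·y = 3.53 × 0.34 = 1.200 m²
P = b + 2y = 3.53 + 2×0.34 = 4.210 m
R = A/P = 1.200/4.210 = 0.2851 m
Q = (1/n)·A·R^(2/3)·S^(1/2) = (1/0.020) × 1.200 × 0.2851^(2/3) × 0.00077^(1/2) = 0.7213 m³/s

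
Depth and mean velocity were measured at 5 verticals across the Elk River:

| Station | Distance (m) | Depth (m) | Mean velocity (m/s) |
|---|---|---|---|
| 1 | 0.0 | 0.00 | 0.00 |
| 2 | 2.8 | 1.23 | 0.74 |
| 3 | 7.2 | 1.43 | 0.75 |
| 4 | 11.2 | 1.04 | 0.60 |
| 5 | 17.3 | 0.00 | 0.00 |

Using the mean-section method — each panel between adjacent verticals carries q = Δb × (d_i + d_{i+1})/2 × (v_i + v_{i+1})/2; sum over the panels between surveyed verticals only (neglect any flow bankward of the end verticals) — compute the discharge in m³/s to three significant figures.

Panel 1-2: Δb = 2.8 m, d̄ = (0.00+1.23)/2 = 0.615, v̄ = (0.00+0.74)/2 = 0.37 → q = 2.8×0.615×0.37 = 0.6371 m³/s
Panel 2-3: Δb = 4.4 m, d̄ = (1.23+1.43)/2 = 1.33, v̄ = (0.74+0.75)/2 = 0.745 → q = 4.4×1.33×0.745 = 4.360 m³/s
Panel 3-4: Δb = 4 m, d̄ = (1.43+1.04)/2 = 1.235, v̄ = (0.75+0.60)/2 = 0.675 → q = 4×1.235×0.675 = 3.335 m³/s
Panel 4-5: Δb = 6.1 m, d̄ = (1.04+0.00)/2 = 0.52, v̄ = (0.60+0.00)/2 = 0.3 → q = 6.1×0.52×0.3 = 0.9516 m³/s
Q = Σ q = 9.283 m³/s

9.28 m³/s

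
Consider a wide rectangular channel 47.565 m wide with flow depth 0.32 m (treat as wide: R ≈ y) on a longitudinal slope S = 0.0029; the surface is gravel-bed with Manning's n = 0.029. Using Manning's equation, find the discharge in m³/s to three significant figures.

13.2 m³/s

A = b·y = 47.565 × 0.32 = 15.22 m²
Wide channel: R ≈ y = 0.32 m
Q = (1/n)·A·R^(2/3)·S^(1/2) = (1/0.029) × 15.22 × 0.3200^(2/3) × 0.0029^(1/2) = 13.22 m³/s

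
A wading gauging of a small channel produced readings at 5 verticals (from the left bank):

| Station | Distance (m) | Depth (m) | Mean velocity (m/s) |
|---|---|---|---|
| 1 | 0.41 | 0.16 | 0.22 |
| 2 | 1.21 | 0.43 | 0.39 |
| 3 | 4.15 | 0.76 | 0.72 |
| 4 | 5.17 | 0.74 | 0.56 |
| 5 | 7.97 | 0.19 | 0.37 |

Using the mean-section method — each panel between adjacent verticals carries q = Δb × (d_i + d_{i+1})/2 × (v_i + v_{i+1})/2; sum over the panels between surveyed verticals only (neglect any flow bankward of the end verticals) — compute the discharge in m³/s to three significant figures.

Panel 1-2: Δb = 0.8 m, d̄ = (0.16+0.43)/2 = 0.295, v̄ = (0.22+0.39)/2 = 0.305 → q = 0.8×0.295×0.305 = 0.07198 m³/s
Panel 2-3: Δb = 2.94 m, d̄ = (0.43+0.76)/2 = 0.595, v̄ = (0.39+0.72)/2 = 0.555 → q = 2.94×0.595×0.555 = 0.9709 m³/s
Panel 3-4: Δb = 1.02 m, d̄ = (0.76+0.74)/2 = 0.75, v̄ = (0.72+0.56)/2 = 0.64 → q = 1.02×0.75×0.64 = 0.4896 m³/s
Panel 4-5: Δb = 2.8 m, d̄ = (0.74+0.19)/2 = 0.465, v̄ = (0.56+0.37)/2 = 0.465 → q = 2.8×0.465×0.465 = 0.6054 m³/s
Q = Σ q = 2.138 m³/s

2.14 m³/s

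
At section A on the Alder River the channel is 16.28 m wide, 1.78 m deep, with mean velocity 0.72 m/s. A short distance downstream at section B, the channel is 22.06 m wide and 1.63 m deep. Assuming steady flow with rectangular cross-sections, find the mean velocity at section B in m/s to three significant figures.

Q = A₁V₁ = (16.28×1.78) × 0.72 = 20.86 m³/s
A₂ = 22.06 × 1.63 = 35.96 m²
V₂ = Q/A₂ = 20.86/35.96 = 0.5802 m/s

0.580 m/s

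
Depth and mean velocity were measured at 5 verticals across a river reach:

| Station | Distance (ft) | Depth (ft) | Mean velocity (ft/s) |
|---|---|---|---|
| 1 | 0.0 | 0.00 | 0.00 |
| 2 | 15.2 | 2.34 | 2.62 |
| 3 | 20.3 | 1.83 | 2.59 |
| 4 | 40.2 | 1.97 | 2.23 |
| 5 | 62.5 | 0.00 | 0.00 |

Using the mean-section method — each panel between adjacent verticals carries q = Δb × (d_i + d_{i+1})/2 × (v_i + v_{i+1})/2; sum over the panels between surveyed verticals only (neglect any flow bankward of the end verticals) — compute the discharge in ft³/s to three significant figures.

167 ft³/s

Panel 1-2: Δb = 15.2 ft, d̄ = (0.00+2.34)/2 = 1.17, v̄ = (0.00+2.62)/2 = 1.31 → q = 15.2×1.17×1.31 = 23.30 ft³/s
Panel 2-3: Δb = 5.1 ft, d̄ = (2.34+1.83)/2 = 2.085, v̄ = (2.62+2.59)/2 = 2.605 → q = 5.1×2.085×2.605 = 27.70 ft³/s
Panel 3-4: Δb = 19.9 ft, d̄ = (1.83+1.97)/2 = 1.9, v̄ = (2.59+2.23)/2 = 2.41 → q = 19.9×1.9×2.41 = 91.12 ft³/s
Panel 4-5: Δb = 22.3 ft, d̄ = (1.97+0.00)/2 = 0.985, v̄ = (2.23+0.00)/2 = 1.115 → q = 22.3×0.985×1.115 = 24.49 ft³/s
Q = Σ q = 166.6 ft³/s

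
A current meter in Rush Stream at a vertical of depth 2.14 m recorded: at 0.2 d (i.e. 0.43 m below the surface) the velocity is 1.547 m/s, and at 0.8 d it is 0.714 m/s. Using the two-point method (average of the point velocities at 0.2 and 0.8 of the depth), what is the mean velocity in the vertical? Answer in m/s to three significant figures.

1.13 m/s

v̄ = (1.547 + 0.714) / 2 = 1.131 m/s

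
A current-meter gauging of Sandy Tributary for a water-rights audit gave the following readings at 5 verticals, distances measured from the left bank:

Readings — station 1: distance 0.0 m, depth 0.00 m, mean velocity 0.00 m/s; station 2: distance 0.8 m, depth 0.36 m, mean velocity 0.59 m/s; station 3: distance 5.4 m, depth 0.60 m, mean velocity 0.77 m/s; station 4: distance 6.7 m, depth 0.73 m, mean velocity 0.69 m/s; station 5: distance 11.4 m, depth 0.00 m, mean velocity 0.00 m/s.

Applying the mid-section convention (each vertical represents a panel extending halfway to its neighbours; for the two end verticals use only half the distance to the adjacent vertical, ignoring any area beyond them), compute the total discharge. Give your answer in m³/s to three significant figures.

3.45 m³/s

w_2 = (5.4 − 0.0)/2 = 2.7 m; q_2 = 0.59 × 0.36 × 2.7 = 0.5735 m³/s
w_3 = (6.7 − 0.8)/2 = 2.95 m; q_3 = 0.77 × 0.60 × 2.95 = 1.363 m³/s
w_4 = (11.4 − 5.4)/2 = 3 m; q_4 = 0.69 × 0.73 × 3 = 1.511 m³/s
Stations 1, 5 contribute zero (depth or velocity is 0).
Q = Σ qᵢ = 3.447 m³/s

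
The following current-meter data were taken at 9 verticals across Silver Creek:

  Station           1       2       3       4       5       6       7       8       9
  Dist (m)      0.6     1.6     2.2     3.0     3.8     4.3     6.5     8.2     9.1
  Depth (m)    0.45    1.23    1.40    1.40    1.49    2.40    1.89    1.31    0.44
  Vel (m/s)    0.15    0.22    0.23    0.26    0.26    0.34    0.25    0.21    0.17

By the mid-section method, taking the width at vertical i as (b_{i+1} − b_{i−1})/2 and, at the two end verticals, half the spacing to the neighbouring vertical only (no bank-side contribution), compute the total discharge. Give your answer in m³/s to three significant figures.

w_1 = (1.6 − 0.6)/2 = 0.5 m; q_1 = 0.15 × 0.45 × 0.5 = 0.03375 m³/s
w_2 = (2.2 − 0.6)/2 = 0.8 m; q_2 = 0.22 × 1.23 × 0.8 = 0.2165 m³/s
w_3 = (3.0 − 1.6)/2 = 0.7 m; q_3 = 0.23 × 1.40 × 0.7 = 0.2254 m³/s
w_4 = (3.8 − 2.2)/2 = 0.8 m; q_4 = 0.26 × 1.40 × 0.8 = 0.2912 m³/s
w_5 = (4.3 − 3.0)/2 = 0.65 m; q_5 = 0.26 × 1.49 × 0.65 = 0.2518 m³/s
w_6 = (6.5 − 3.8)/2 = 1.35 m; q_6 = 0.34 × 2.40 × 1.35 = 1.102 m³/s
w_7 = (8.2 − 4.3)/2 = 1.95 m; q_7 = 0.25 × 1.89 × 1.95 = 0.9214 m³/s
w_8 = (9.1 − 6.5)/2 = 1.3 m; q_8 = 0.21 × 1.31 × 1.3 = 0.3576 m³/s
w_9 = (9.1 − 8.2)/2 = 0.45 m; q_9 = 0.17 × 0.44 × 0.45 = 0.03366 m³/s
Q = Σ qᵢ = 3.433 m³/s

3.43 m³/s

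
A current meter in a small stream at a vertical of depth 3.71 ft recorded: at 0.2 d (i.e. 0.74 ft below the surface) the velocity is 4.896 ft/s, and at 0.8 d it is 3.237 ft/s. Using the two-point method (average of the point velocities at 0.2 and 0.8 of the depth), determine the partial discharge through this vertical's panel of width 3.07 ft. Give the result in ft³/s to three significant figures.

v̄ = (4.896 + 3.237) / 2 = 4.067 ft/s
q = v̄ × d × w = 4.067 × 3.71 × 3.07 = 46.32 ft³/s

46.3 ft³/s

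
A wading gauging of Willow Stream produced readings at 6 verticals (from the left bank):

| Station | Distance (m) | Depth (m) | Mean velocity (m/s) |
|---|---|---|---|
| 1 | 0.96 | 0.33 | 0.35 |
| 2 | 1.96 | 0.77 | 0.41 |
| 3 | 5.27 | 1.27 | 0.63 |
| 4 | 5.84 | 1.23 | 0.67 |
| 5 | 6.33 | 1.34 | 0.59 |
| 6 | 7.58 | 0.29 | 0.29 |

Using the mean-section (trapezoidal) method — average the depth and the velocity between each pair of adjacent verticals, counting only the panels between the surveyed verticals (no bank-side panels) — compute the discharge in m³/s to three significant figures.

Panel 1-2: Δb = 1 m, d̄ = (0.33+0.77)/2 = 0.55, v̄ = (0.35+0.41)/2 = 0.38 → q = 1×0.55×0.38 = 0.2090 m³/s
Panel 2-3: Δb = 3.31 m, d̄ = (0.77+1.27)/2 = 1.02, v̄ = (0.41+0.63)/2 = 0.52 → q = 3.31×1.02×0.52 = 1.756 m³/s
Panel 3-4: Δb = 0.57 m, d̄ = (1.27+1.23)/2 = 1.25, v̄ = (0.63+0.67)/2 = 0.65 → q = 0.57×1.25×0.65 = 0.4631 m³/s
Panel 4-5: Δb = 0.49 m, d̄ = (1.23+1.34)/2 = 1.285, v̄ = (0.67+0.59)/2 = 0.63 → q = 0.49×1.285×0.63 = 0.3967 m³/s
Panel 5-6: Δb = 1.25 m, d̄ = (1.34+0.29)/2 = 0.815, v̄ = (0.59+0.29)/2 = 0.44 → q = 1.25×0.815×0.44 = 0.4483 m³/s
Q = Σ q = 3.273 m³/s

3.27 m³/s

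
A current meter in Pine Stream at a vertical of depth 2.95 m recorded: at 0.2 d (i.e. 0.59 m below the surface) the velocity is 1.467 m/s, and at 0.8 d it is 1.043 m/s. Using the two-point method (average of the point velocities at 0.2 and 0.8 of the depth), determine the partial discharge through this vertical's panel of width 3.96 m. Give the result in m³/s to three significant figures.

14.7 m³/s

v̄ = (1.467 + 1.043) / 2 = 1.255 m/s
q = v̄ × d × w = 1.255 × 2.95 × 3.96 = 14.66 m³/s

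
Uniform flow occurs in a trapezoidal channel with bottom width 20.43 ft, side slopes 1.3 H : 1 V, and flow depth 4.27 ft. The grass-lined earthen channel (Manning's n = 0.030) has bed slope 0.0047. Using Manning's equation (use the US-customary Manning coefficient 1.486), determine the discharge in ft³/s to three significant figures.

822 ft³/s

A = (b + z·y)·y = (20.43 + 1.3×4.27)×4.27 = 110.9 ft²
P = b + 2y√(1+z²) = 20.43 + 2×4.27×√(1+1.3²) = 34.44 ft
R = A/P = 110.9/34.44 = 3.222 ft
Q = (1.486/n)·A·R^(2/3)·S^(1/2) = (1.486/0.030) × 110.9 × 3.222^(2/3) × 0.0047^(1/2) = 821.7 ft³/s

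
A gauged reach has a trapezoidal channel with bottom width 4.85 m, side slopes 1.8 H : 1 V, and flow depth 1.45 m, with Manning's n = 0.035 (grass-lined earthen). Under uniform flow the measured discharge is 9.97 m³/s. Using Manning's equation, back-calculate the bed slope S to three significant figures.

0.00104

A = (b + z·y)·y = (4.85 + 1.8×1.45)×1.45 = 10.82 m²
P = b + 2y√(1+z²) = 4.85 + 2×1.45×√(1+1.8²) = 10.82 m
R = A/P = 10.82/10.82 = 0.9996 m
S = (Q·n / (1·A·R^(2/3)))² = (9.97×0.035 / (1×10.82×0.9997))² = 0.001041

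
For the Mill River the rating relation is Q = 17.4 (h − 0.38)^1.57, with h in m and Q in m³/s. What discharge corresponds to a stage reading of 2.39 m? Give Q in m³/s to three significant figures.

Q = 17.4 × (2.39 − 0.38)^1.57 = 17.4 × 2.01^1.57 = 52.07 m³/s

52.1 m³/s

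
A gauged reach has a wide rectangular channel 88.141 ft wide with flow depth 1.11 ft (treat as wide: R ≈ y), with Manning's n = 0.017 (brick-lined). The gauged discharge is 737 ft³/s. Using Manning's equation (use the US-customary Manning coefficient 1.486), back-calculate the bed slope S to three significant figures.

A = b·y = 88.141 × 1.11 = 97.84 ft²
Wide channel: R ≈ y = 1.11 ft
S = (Q·n / (1.486·A·R^(2/3)))² = (737×0.017 / (1.486×97.84×1.072))² = 0.006462

0.00646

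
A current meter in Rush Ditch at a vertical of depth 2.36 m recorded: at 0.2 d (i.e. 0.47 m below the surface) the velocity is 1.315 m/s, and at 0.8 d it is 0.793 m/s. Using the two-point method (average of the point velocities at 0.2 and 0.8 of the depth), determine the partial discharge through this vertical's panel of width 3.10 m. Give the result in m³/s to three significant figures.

7.71 m³/s

v̄ = (1.315 + 0.793) / 2 = 1.054 m/s
q = v̄ × d × w = 1.054 × 2.36 × 3.10 = 7.711 m³/s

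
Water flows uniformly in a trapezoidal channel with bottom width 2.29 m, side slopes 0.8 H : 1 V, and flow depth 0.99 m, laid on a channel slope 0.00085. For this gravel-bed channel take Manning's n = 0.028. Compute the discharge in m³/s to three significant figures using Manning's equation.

2.34 m³/s

A = (b + z·y)·y = (2.29 + 0.8×0.99)×0.99 = 3.051 m²
P = b + 2y√(1+z²) = 2.29 + 2×0.99×√(1+0.8²) = 4.826 m
R = A/P = 3.051/4.826 = 0.6323 m
Q = (1/n)·A·R^(2/3)·S^(1/2) = (1/0.028) × 3.051 × 0.6323^(2/3) × 0.00085^(1/2) = 2.340 m³/s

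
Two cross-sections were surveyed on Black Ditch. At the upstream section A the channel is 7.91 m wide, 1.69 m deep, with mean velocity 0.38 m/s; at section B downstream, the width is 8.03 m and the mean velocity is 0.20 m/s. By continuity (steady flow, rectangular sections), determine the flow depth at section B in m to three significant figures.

3.16 m

Q = A₁V₁ = (7.91×1.69) × 0.38 = 5.080 m³/s
d₂ = Q/(b₂ V₂) = 5.080/(8.03×0.20) = 3.163 m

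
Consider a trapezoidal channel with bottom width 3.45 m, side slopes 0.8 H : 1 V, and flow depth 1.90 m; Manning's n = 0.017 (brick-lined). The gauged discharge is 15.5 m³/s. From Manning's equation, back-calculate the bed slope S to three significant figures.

A = (b + z·y)·y = (3.45 + 0.8×1.90)×1.90 = 9.443 m²
P = b + 2y√(1+z²) = 3.45 + 2×1.90×√(1+0.8²) = 8.316 m
R = A/P = 9.443/8.316 = 1.135 m
S = (Q·n / (1·A·R^(2/3)))² = (15.5×0.017 / (1×9.443×1.088))² = 0.0006573

0.000657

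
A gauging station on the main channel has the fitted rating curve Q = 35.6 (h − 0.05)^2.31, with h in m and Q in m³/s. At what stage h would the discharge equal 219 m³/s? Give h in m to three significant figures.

2.25 m

h − h₀ = (Q/C)^(1/b) = (219/35.6)^(1/2.31) = 2.196 m
h = 0.05 + 2.196 = 2.246 m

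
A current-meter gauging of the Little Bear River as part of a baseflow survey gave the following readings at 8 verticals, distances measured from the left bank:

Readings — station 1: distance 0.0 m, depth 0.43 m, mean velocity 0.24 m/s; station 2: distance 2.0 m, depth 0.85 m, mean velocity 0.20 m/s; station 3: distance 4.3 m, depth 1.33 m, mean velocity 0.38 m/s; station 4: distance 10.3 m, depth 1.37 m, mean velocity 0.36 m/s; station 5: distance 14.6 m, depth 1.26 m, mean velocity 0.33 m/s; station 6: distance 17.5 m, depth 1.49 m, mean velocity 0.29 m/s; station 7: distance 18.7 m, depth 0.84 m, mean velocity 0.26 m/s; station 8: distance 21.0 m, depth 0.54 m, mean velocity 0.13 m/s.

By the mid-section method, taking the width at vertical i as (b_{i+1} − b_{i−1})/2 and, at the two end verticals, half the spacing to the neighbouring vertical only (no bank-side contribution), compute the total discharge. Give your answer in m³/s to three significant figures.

7.95 m³/s

w_1 = (2.0 − 0.0)/2 = 1 m; q_1 = 0.24 × 0.43 × 1 = 0.1032 m³/s
w_2 = (4.3 − 0.0)/2 = 2.15 m; q_2 = 0.20 × 0.85 × 2.15 = 0.3655 m³/s
w_3 = (10.3 − 2.0)/2 = 4.15 m; q_3 = 0.38 × 1.33 × 4.15 = 2.097 m³/s
w_4 = (14.6 − 4.3)/2 = 5.15 m; q_4 = 0.36 × 1.37 × 5.15 = 2.540 m³/s
w_5 = (17.5 − 10.3)/2 = 3.6 m; q_5 = 0.33 × 1.26 × 3.6 = 1.497 m³/s
w_6 = (18.7 − 14.6)/2 = 2.05 m; q_6 = 0.29 × 1.49 × 2.05 = 0.8858 m³/s
w_7 = (21.0 − 17.5)/2 = 1.75 m; q_7 = 0.26 × 0.84 × 1.75 = 0.3822 m³/s
w_8 = (21.0 − 18.7)/2 = 1.15 m; q_8 = 0.13 × 0.54 × 1.15 = 0.08073 m³/s
Q = Σ qᵢ = 7.952 m³/s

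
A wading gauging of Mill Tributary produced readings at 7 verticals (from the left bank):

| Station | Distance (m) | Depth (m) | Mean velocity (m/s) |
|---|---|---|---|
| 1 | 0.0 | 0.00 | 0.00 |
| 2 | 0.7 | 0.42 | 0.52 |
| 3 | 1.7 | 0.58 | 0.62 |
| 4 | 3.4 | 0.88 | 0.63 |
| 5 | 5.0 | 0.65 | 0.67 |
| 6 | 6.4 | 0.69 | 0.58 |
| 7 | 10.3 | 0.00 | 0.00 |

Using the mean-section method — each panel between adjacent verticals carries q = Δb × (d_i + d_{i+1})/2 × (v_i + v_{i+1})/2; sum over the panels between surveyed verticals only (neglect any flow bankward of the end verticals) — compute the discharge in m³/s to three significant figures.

2.87 m³/s

Panel 1-2: Δb = 0.7 m, d̄ = (0.00+0.42)/2 = 0.21, v̄ = (0.00+0.52)/2 = 0.26 → q = 0.7×0.21×0.26 = 0.03822 m³/s
Panel 2-3: Δb = 1 m, d̄ = (0.42+0.58)/2 = 0.5, v̄ = (0.52+0.62)/2 = 0.57 → q = 1×0.5×0.57 = 0.2850 m³/s
Panel 3-4: Δb = 1.7 m, d̄ = (0.58+0.88)/2 = 0.73, v̄ = (0.62+0.63)/2 = 0.625 → q = 1.7×0.73×0.625 = 0.7756 m³/s
Panel 4-5: Δb = 1.6 m, d̄ = (0.88+0.65)/2 = 0.765, v̄ = (0.63+0.67)/2 = 0.65 → q = 1.6×0.765×0.65 = 0.7956 m³/s
Panel 5-6: Δb = 1.4 m, d̄ = (0.65+0.69)/2 = 0.67, v̄ = (0.67+0.58)/2 = 0.625 → q = 1.4×0.67×0.625 = 0.5863 m³/s
Panel 6-7: Δb = 3.9 m, d̄ = (0.69+0.00)/2 = 0.345, v̄ = (0.58+0.00)/2 = 0.29 → q = 3.9×0.345×0.29 = 0.3902 m³/s
Q = Σ q = 2.871 m³/s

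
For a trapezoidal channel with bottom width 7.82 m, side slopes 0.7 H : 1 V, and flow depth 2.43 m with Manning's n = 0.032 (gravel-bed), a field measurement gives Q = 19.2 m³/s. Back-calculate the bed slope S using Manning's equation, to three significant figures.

A = (b + z·y)·y = (7.82 + 0.7×2.43)×2.43 = 23.14 m²
P = b + 2y√(1+z²) = 7.82 + 2×2.43×√(1+0.7²) = 13.75 m
R = A/P = 23.14/13.75 = 1.682 m
S = (Q·n / (1·A·R^(2/3)))² = (19.2×0.032 / (1×23.14×1.415))² = 0.0003525

0.000352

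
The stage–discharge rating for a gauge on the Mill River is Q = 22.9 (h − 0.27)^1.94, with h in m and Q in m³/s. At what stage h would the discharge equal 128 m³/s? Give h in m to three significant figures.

2.70 m

h − h₀ = (Q/C)^(1/b) = (128/22.9)^(1/1.94) = 2.428 m
h = 0.27 + 2.428 = 2.698 m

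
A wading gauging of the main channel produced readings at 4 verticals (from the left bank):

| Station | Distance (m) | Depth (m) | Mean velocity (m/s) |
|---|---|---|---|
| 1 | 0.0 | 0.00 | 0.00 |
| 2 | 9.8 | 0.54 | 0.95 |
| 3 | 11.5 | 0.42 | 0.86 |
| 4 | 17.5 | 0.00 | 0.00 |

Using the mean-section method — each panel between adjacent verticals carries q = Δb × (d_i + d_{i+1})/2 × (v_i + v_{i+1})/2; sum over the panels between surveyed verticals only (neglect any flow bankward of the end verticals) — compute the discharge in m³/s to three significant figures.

2.54 m³/s

Panel 1-2: Δb = 9.8 m, d̄ = (0.00+0.54)/2 = 0.27, v̄ = (0.00+0.95)/2 = 0.475 → q = 9.8×0.27×0.475 = 1.257 m³/s
Panel 2-3: Δb = 1.7 m, d̄ = (0.54+0.42)/2 = 0.48, v̄ = (0.95+0.86)/2 = 0.905 → q = 1.7×0.48×0.905 = 0.7385 m³/s
Panel 3-4: Δb = 6 m, d̄ = (0.42+0.00)/2 = 0.21, v̄ = (0.86+0.00)/2 = 0.43 → q = 6×0.21×0.43 = 0.5418 m³/s
Q = Σ q = 2.537 m³/s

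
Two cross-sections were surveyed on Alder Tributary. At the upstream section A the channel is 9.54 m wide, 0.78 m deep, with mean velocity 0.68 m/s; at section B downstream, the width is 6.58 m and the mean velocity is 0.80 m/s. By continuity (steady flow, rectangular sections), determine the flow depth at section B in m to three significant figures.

Q = A₁V₁ = (9.54×0.78) × 0.68 = 5.060 m³/s
d₂ = Q/(b₂ V₂) = 5.060/(6.58×0.80) = 0.9612 m

0.961 m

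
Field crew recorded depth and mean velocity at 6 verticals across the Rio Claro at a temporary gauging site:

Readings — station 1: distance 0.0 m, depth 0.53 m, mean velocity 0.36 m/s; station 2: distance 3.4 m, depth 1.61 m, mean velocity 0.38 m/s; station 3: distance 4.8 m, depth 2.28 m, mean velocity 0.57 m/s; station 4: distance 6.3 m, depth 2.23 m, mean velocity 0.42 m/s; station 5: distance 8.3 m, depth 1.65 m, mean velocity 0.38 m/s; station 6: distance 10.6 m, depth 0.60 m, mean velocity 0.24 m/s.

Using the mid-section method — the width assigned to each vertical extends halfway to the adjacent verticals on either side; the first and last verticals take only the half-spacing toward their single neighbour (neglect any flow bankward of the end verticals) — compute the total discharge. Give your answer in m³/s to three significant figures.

w_1 = (3.4 − 0.0)/2 = 1.7 m; q_1 = 0.36 × 0.53 × 1.7 = 0.3244 m³/s
w_2 = (4.8 − 0.0)/2 = 2.4 m; q_2 = 0.38 × 1.61 × 2.4 = 1.468 m³/s
w_3 = (6.3 − 3.4)/2 = 1.45 m; q_3 = 0.57 × 2.28 × 1.45 = 1.884 m³/s
w_4 = (8.3 − 4.8)/2 = 1.75 m; q_4 = 0.42 × 2.23 × 1.75 = 1.639 m³/s
w_5 = (10.6 − 6.3)/2 = 2.15 m; q_5 = 0.38 × 1.65 × 2.15 = 1.348 m³/s
w_6 = (10.6 − 8.3)/2 = 1.15 m; q_6 = 0.24 × 0.60 × 1.15 = 0.1656 m³/s
Q = Σ qᵢ = 6.830 m³/s

6.83 m³/s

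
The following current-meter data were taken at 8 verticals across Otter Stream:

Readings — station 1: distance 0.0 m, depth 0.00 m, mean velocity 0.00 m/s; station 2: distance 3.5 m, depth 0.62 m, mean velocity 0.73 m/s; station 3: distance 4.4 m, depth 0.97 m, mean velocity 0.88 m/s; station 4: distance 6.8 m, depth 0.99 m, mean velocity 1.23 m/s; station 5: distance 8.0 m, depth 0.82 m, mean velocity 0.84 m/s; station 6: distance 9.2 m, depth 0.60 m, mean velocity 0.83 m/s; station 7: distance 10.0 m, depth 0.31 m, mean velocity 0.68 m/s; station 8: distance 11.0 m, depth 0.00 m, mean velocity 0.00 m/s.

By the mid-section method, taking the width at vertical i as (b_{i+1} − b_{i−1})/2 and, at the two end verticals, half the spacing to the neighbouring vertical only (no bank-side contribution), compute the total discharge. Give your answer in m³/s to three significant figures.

6.11 m³/s

w_2 = (4.4 − 0.0)/2 = 2.2 m; q_2 = 0.73 × 0.62 × 2.2 = 0.9957 m³/s
w_3 = (6.8 − 3.5)/2 = 1.65 m; q_3 = 0.88 × 0.97 × 1.65 = 1.408 m³/s
w_4 = (8.0 − 4.4)/2 = 1.8 m; q_4 = 1.23 × 0.99 × 1.8 = 2.192 m³/s
w_5 = (9.2 − 6.8)/2 = 1.2 m; q_5 = 0.84 × 0.82 × 1.2 = 0.8266 m³/s
w_6 = (10.0 − 8.0)/2 = 1 m; q_6 = 0.83 × 0.60 × 1 = 0.4980 m³/s
w_7 = (11.0 − 9.2)/2 = 0.9 m; q_7 = 0.68 × 0.31 × 0.9 = 0.1897 m³/s
Stations 1, 8 contribute zero (depth or velocity is 0).
Q = Σ qᵢ = 6.110 m³/s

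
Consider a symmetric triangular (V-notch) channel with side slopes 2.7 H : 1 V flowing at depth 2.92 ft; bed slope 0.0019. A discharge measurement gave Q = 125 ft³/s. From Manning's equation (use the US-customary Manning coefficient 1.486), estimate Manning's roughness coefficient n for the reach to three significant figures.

0.0147

A = z·y² = 2.7×2.92² = 23.02 ft²
P = 2y√(1+z²) = 2×2.92×√(1+2.7²) = 16.81 ft
R = A/P = 23.02/16.81 = 1.369 ft
n = (1.486/Q)·A·R^(2/3)·S^(1/2) = (1.486/125) × 23.02 × 1.233 × 0.04359 = 0.01471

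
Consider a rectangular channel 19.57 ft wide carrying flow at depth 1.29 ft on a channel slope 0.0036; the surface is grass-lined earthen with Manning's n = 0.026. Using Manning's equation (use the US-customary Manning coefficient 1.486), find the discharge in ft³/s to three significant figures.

94.5 ft³/s

A = b·y = 19.57 × 1.29 = 25.25 ft²
P = b + 2y = 19.57 + 2×1.29 = 22.15 ft
R = A/P = 25.25/22.15 = 1.140 ft
Q = (1.486/n)·A·R^(2/3)·S^(1/2) = (1.486/0.026) × 25.25 × 1.140^(2/3) × 0.0036^(1/2) = 94.46 ft³/s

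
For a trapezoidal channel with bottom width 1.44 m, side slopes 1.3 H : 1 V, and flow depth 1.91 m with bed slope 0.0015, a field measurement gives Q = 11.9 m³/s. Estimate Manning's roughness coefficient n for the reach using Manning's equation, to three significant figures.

0.0239

A = (b + z·y)·y = (1.44 + 1.3×1.91)×1.91 = 7.493 m²
P = b + 2y√(1+z²) = 1.44 + 2×1.91×√(1+1.3²) = 7.705 m
R = A/P = 7.493/7.705 = 0.9724 m
n = (1/Q)·A·R^(2/3)·S^(1/2) = (1/11.9) × 7.493 × 0.9815 × 0.03873 = 0.02394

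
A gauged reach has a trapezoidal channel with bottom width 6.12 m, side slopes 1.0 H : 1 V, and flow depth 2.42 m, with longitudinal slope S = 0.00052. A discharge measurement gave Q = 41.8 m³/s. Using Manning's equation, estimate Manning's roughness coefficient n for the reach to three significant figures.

A = (b + z·y)·y = (6.12 + 1.0×2.42)×2.42 = 20.67 m²
P = b + 2y√(1+z²) = 6.12 + 2×2.42×√(1+1.0²) = 12.96 m
R = A/P = 20.67/12.96 = 1.594 m
n = (1/Q)·A·R^(2/3)·S^(1/2) = (1/41.8) × 20.67 × 1.365 × 0.02280 = 0.01539

0.0154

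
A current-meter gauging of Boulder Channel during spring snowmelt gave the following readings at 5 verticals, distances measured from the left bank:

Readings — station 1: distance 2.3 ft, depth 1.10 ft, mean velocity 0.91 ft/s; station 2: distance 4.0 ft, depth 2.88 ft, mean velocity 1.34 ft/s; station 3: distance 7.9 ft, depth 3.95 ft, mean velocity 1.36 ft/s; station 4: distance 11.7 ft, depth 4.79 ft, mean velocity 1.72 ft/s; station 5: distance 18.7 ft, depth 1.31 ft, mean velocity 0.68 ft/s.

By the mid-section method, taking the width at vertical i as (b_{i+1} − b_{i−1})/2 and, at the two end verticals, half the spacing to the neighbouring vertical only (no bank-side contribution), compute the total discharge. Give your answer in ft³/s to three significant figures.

w_1 = (4.0 − 2.3)/2 = 0.85 ft; q_1 = 0.91 × 1.10 × 0.85 = 0.8509 ft³/s
w_2 = (7.9 − 2.3)/2 = 2.8 ft; q_2 = 1.34 × 2.88 × 2.8 = 10.81 ft³/s
w_3 = (11.7 − 4.0)/2 = 3.85 ft; q_3 = 1.36 × 3.95 × 3.85 = 20.68 ft³/s
w_4 = (18.7 − 7.9)/2 = 5.4 ft; q_4 = 1.72 × 4.79 × 5.4 = 44.49 ft³/s
w_5 = (18.7 − 11.7)/2 = 3.5 ft; q_5 = 0.68 × 1.31 × 3.5 = 3.118 ft³/s
Q = Σ qᵢ = 79.95 ft³/s

79.9 ft³/s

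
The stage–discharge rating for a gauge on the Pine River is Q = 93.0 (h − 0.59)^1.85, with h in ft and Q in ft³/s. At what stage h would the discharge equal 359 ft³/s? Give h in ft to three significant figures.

2.67 ft

h − h₀ = (Q/C)^(1/b) = (359/93.0)^(1/1.85) = 2.075 ft
h = 0.59 + 2.075 = 2.665 ft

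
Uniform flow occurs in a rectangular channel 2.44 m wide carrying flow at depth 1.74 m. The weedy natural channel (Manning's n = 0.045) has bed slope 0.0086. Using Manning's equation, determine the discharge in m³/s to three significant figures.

7.01 m³/s

A = b·y = 2.44 × 1.74 = 4.246 m²
P = b + 2y = 2.44 + 2×1.74 = 5.920 m
R = A/P = 4.246/5.920 = 0.7172 m
Q = (1/n)·A·R^(2/3)·S^(1/2) = (1/0.045) × 4.246 × 0.7172^(2/3) × 0.0086^(1/2) = 7.010 m³/s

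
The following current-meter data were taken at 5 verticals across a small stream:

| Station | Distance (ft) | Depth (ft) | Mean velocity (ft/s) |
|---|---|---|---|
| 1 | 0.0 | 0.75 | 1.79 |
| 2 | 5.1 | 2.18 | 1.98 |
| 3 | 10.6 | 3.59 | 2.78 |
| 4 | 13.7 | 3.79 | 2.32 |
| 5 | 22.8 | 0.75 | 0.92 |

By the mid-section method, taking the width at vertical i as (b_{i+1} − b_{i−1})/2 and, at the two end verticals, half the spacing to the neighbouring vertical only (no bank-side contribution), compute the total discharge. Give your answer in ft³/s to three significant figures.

126 ft³/s

w_1 = (5.1 − 0.0)/2 = 2.55 ft; q_1 = 1.79 × 0.75 × 2.55 = 3.423 ft³/s
w_2 = (10.6 − 0.0)/2 = 5.3 ft; q_2 = 1.98 × 2.18 × 5.3 = 22.88 ft³/s
w_3 = (13.7 − 5.1)/2 = 4.3 ft; q_3 = 2.78 × 3.59 × 4.3 = 42.91 ft³/s
w_4 = (22.8 − 10.6)/2 = 6.1 ft; q_4 = 2.32 × 3.79 × 6.1 = 53.64 ft³/s
w_5 = (22.8 − 13.7)/2 = 4.55 ft; q_5 = 0.92 × 0.75 × 4.55 = 3.140 ft³/s
Q = Σ qᵢ = 126.0 ft³/s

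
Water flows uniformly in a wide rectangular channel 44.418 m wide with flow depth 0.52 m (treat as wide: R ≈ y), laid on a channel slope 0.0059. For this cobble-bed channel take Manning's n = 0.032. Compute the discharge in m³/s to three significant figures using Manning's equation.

A = b·y = 44.418 × 0.52 = 23.10 m²
Wide channel: R ≈ y = 0.52 m
Q = (1/n)·A·R^(2/3)·S^(1/2) = (1/0.032) × 23.10 × 0.5200^(2/3) × 0.0059^(1/2) = 35.85 m³/s

35.9 m³/s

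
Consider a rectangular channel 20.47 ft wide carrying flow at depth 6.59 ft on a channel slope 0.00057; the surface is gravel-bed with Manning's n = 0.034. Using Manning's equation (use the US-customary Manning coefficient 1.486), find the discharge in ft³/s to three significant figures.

A = b·y = 20.47 × 6.59 = 134.9 ft²
P = b + 2y = 20.47 + 2×6.59 = 33.65 ft
R = A/P = 134.9/33.65 = 4.009 ft
Q = (1.486/n)·A·R^(2/3)·S^(1/2) = (1.486/0.034) × 134.9 × 4.009^(2/3) × 0.00057^(1/2) = 355.2 ft³/s

355 ft³/s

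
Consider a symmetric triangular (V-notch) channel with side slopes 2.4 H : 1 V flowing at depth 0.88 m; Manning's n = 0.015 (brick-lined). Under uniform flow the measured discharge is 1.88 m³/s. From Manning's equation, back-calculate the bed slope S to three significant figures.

A = z·y² = 2.4×0.88² = 1.859 m²
P = 2y√(1+z²) = 2×0.88×√(1+2.4²) = 4.576 m
R = A/P = 1.859/4.576 = 0.4062 m
S = (Q·n / (1·A·R^(2/3)))² = (1.88×0.015 / (1×1.859×0.5484))² = 0.0007654

0.000765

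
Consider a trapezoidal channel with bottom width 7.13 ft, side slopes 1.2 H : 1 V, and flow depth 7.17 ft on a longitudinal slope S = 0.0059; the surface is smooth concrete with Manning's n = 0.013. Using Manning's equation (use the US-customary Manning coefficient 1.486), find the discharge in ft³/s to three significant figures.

A = (b + z·y)·y = (7.13 + 1.2×7.17)×7.17 = 112.8 ft²
P = b + 2y√(1+z²) = 7.13 + 2×7.17×√(1+1.2²) = 29.53 ft
R = A/P = 112.8/29.53 = 3.820 ft
Q = (1.486/n)·A·R^(2/3)·S^(1/2) = (1.486/0.013) × 112.8 × 3.820^(2/3) × 0.0059^(1/2) = 2421 ft³/s

2420 ft³/s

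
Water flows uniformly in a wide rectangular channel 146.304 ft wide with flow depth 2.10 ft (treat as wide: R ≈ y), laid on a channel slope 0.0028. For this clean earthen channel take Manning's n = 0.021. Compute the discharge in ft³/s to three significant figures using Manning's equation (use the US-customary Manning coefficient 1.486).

A = b·y = 146.304 × 2.10 = 307.2 ft²
Wide channel: R ≈ y = 2.10 ft
Q = (1.486/n)·A·R^(2/3)·S^(1/2) = (1.486/0.021) × 307.2 × 2.100^(2/3) × 0.0028^(1/2) = 1887 ft³/s

1890 ft³/s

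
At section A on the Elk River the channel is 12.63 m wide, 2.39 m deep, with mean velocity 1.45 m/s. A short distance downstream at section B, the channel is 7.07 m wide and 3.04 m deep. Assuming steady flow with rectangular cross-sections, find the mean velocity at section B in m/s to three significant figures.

Q = A₁V₁ = (12.63×2.39) × 1.45 = 43.77 m³/s
A₂ = 7.07 × 3.04 = 21.49 m²
V₂ = Q/A₂ = 43.77/21.49 = 2.036 m/s

2.04 m/s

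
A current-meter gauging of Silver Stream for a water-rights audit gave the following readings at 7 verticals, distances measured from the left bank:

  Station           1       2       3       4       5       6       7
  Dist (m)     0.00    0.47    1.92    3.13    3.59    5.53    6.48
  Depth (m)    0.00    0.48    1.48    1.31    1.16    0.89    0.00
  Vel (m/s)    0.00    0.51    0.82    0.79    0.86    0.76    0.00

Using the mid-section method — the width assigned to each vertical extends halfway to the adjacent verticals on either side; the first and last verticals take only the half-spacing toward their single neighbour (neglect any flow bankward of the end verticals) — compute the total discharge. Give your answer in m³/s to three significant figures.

w_2 = (1.92 − 0.00)/2 = 0.96 m; q_2 = 0.51 × 0.48 × 0.96 = 0.2350 m³/s
w_3 = (3.13 − 0.47)/2 = 1.33 m; q_3 = 0.82 × 1.48 × 1.33 = 1.614 m³/s
w_4 = (3.59 − 1.92)/2 = 0.835 m; q_4 = 0.79 × 1.31 × 0.835 = 0.8641 m³/s
w_5 = (5.53 − 3.13)/2 = 1.2 m; q_5 = 0.86 × 1.16 × 1.2 = 1.197 m³/s
w_6 = (6.48 − 3.59)/2 = 1.445 m; q_6 = 0.76 × 0.89 × 1.445 = 0.9774 m³/s
Stations 1, 7 contribute zero (depth or velocity is 0).
Q = Σ qᵢ = 4.888 m³/s

4.89 m³/s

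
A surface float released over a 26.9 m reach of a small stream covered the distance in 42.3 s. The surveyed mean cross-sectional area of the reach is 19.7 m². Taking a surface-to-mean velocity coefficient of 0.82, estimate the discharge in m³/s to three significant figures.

10.3 m³/s

v_surface = L / t̄ = 26.9 / 42.3 = 0.6359 m/s
v_mean = 0.82 × 0.6359 = 0.5215 m/s
Q = A × v_mean = 19.7 × 0.5215 = 10.27 m³/s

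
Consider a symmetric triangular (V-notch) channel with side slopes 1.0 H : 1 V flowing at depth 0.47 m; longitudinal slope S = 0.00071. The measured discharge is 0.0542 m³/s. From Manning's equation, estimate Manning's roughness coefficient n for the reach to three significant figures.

A = z·y² = 1.0×0.47² = 0.2209 m²
P = 2y√(1+z²) = 2×0.47×√(1+1.0²) = 1.329 m
R = A/P = 0.2209/1.329 = 0.1662 m
n = (1/Q)·A·R^(2/3)·S^(1/2) = (1/0.0542) × 0.2209 × 0.3023 × 0.02665 = 0.03282

0.0328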